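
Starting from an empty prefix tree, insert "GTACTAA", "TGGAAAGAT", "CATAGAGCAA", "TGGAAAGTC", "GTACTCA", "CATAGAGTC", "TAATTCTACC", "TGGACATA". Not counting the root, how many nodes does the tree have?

45

Trace insertions, counting only characters that open a new branch:
  "GTACTAA" → 7 new (G, T, A, C, T, A, A)
  "TGGAAAGAT" → 9 new (T, G, G, A, A, A, G, A, T)
  "CATAGAGCAA" → 10 new (C, A, T, A, G, A, G, C, A, A)
  "TGGAAAGTC" → prefix "TGGAAAG" already present; 2 new (T, C)
  "GTACTCA" → prefix "GTACT" already present; 2 new (C, A)
  "CATAGAGTC" → prefix "CATAGAG" already present; 2 new (T, C)
  "TAATTCTACC" → prefix "T" already present; 9 new (A, A, T, T, C, T, A, C, C)
  "TGGACATA" → prefix "TGGA" already present; 4 new (C, A, T, A)
Total nodes = 7 + 9 + 10 + 2 + 2 + 2 + 9 + 4 = 45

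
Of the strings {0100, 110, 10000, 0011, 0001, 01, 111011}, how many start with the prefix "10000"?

1

Walk to "10000"; the words in its subtree are exactly those with that prefix.
Words under "10000": 10000
Count: 1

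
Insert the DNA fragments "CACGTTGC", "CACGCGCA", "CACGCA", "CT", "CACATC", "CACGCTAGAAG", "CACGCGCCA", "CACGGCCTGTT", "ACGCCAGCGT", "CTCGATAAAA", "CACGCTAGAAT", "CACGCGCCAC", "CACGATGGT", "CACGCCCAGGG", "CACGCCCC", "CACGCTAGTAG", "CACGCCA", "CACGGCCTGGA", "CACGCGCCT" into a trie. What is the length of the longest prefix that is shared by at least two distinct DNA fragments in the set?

Look for the deepest trie node that still has at least two words in its subtree.
e.g. "CACGCTAGAAG" and "CACGCTAGAAT" share the prefix "CACGCTAGAA" of length 10; no pair shares a longer one.
Longest shared-prefix length: 10

10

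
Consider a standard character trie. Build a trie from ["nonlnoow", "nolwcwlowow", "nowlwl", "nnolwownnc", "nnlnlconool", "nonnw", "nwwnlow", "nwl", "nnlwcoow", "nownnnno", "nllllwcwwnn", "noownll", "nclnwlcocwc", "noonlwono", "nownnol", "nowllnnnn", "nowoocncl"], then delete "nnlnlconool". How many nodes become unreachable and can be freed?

8

Walk "nnlnlconool" from the leaf back toward the root, removing each node that no remaining word uses.
The suffix "nlconool" (8 nodes) is used only by "nnlnlconool"; the node for "nnl" still has the child "w", so pruning stops there.
Nodes removed: 8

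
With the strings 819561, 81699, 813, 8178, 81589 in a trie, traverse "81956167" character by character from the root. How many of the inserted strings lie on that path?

Walk "81956167" from the root; an end-of-word marker is hit whenever a stored word is a prefix of "81956167".
Prefixes of the query that are stored words: "819561"
Count: 1

1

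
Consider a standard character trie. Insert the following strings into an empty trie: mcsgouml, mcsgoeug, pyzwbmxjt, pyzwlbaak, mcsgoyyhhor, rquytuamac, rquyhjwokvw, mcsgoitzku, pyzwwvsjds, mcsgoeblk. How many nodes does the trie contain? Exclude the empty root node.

Trace insertions, counting only characters that open a new branch:
  "mcsgouml" → 8 new (m, c, s, g, o, u, m, l)
  "mcsgoeug" → prefix "mcsgo" already present; 3 new (e, u, g)
  "pyzwbmxjt" → 9 new (p, y, z, w, b, m, x, j, t)
  "pyzwlbaak" → prefix "pyzw" already present; 5 new (l, b, a, a, k)
  "mcsgoyyhhor" → prefix "mcsgo" already present; 6 new (y, y, h, h, o, r)
  "rquytuamac" → 10 new (r, q, u, y, t, u, a, m, a, c)
  "rquyhjwokvw" → prefix "rquy" already present; 7 new (h, j, w, o, k, v, w)
  "mcsgoitzku" → prefix "mcsgo" already present; 5 new (i, t, z, k, u)
  "pyzwwvsjds" → prefix "pyzw" already present; 6 new (w, v, s, j, d, s)
  "mcsgoeblk" → prefix "mcsgoe" already present; 3 new (b, l, k)
Total nodes = 8 + 3 + 9 + 5 + 6 + 10 + 7 + 5 + 6 + 3 = 62

62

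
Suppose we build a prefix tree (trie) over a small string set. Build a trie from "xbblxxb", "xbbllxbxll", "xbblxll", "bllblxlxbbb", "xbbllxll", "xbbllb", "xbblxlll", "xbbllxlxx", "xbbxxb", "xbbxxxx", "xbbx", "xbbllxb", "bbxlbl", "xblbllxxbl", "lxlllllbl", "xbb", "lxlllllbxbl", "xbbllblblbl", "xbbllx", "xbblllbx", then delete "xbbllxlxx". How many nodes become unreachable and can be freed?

A node on "xbbllxlxx"'s path can go only if nothing else ends at it or branches off below it.
The suffix "xx" (2 nodes) is used only by "xbbllxlxx"; the node for "xbbllxl" still has the child "l", so pruning stops there.
Nodes removed: 2

2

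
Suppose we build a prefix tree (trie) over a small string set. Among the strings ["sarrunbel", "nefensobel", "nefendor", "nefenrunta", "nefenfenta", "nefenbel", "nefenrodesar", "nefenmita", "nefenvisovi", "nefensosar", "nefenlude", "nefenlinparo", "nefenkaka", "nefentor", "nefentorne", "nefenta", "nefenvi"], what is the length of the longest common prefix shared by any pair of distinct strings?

Equivalently: take the maximum, over all pairs, of their longest common prefix length.
e.g. "nefentor" and "nefentorne" share the prefix "nefentor" of length 8; no pair shares a longer one.
Longest shared-prefix length: 8

8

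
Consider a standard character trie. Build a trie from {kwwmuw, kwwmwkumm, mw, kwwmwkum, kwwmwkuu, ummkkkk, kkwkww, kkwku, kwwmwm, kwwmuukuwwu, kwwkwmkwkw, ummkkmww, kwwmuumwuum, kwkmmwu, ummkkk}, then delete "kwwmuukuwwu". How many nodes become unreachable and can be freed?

Walk "kwwmuukuwwu" from the leaf back toward the root, removing each node that no remaining word uses.
The suffix "kuwwu" (5 nodes) is used only by "kwwmuukuwwu"; the node for "kwwmuu" still has the child "m", so pruning stops there.
Nodes removed: 5

5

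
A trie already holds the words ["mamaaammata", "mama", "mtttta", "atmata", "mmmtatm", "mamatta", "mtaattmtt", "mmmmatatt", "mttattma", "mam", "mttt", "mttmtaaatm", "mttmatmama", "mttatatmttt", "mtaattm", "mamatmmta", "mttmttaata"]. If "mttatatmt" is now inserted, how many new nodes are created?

Every character of "mttatatmt" already lies on an existing path (it is a prefix of some stored word).
No new nodes are needed: 0.

0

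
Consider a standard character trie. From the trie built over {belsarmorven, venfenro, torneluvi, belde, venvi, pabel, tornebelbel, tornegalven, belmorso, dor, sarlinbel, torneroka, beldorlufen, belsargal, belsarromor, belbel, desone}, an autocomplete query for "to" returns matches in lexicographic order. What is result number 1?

tornebelbel

Words with prefix "to", in lexicographic order: "tornebelbel", "tornegalven", "torneluvi", "torneroka"
The 1st is tornebelbel.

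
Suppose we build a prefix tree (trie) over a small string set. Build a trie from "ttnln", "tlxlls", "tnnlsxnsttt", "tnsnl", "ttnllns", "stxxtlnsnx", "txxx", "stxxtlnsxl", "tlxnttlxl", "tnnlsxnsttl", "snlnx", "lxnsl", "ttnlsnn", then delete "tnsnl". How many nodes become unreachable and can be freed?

After clearing the end-marker at "tnsnl", prune upward until reaching a node still needed by another word.
The suffix "snl" (3 nodes) is used only by "tnsnl"; the node for "tn" still has the child "n", so pruning stops there.
Nodes removed: 3

3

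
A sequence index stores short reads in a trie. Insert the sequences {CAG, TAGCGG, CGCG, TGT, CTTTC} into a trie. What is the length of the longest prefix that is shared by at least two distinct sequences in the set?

1

The deepest shared node is where two words last agree before diverging.
e.g. "CAG" and "CGCG" share the prefix "C" of length 1; no pair shares a longer one.
Longest shared-prefix length: 1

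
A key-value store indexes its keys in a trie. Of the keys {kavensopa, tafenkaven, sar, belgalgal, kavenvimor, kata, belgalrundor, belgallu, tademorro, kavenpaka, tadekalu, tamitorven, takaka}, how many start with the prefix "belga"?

Traverse to the node for "belga", then collect every word in that subtree.
Matches: "belgalgal", "belgallu", "belgalrundor"
Count: 3

3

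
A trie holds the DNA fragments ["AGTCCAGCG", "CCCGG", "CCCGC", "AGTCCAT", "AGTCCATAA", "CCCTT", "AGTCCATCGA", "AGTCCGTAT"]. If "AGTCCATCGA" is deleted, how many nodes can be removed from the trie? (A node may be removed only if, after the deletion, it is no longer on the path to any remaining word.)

3

After clearing the end-marker at "AGTCCATCGA", prune upward until reaching a node still needed by another word.
The suffix "CGA" (3 nodes) is used only by "AGTCCATCGA"; the node for "AGTCCAT" still has the child "A", so pruning stops there.
Nodes removed: 3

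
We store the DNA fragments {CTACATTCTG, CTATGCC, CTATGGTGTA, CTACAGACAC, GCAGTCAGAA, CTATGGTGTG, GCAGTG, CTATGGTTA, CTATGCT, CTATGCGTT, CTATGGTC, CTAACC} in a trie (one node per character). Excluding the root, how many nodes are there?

46

Trace insertions, counting only characters that open a new branch:
  "CTACATTCTG" → 10 new (C, T, A, C, A, T, T, C, T, G)
  "CTATGCC" → prefix "CTA" already present; 4 new (T, G, C, C)
  "CTATGGTGTA" → prefix "CTATG" already present; 5 new (G, T, G, T, A)
  "CTACAGACAC" → prefix "CTACA" already present; 5 new (G, A, C, A, C)
  "GCAGTCAGAA" → 10 new (G, C, A, G, T, C, A, G, A, A)
  "CTATGGTGTG" → prefix "CTATGGTGT" already present; 1 new (G)
  "GCAGTG" → prefix "GCAGT" already present; 1 new (G)
  "CTATGGTTA" → prefix "CTATGGT" already present; 2 new (T, A)
  "CTATGCT" → prefix "CTATGC" already present; 1 new (T)
  "CTATGCGTT" → prefix "CTATGC" already present; 3 new (G, T, T)
  "CTATGGTC" → prefix "CTATGGT" already present; 1 new (C)
  "CTAACC" → prefix "CTA" already present; 3 new (A, C, C)
Total nodes = 10 + 4 + 5 + 5 + 10 + 1 + 1 + 2 + 1 + 3 + 1 + 3 = 46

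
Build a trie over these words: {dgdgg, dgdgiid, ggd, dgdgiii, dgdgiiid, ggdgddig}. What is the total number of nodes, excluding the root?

18

Trace insertions, counting only characters that open a new branch:
  "dgdgg" → 5 new (d, g, d, g, g)
  "dgdgiid" → prefix "dgdg" already present; 3 new (i, i, d)
  "ggd" → 3 new (g, g, d)
  "dgdgiii" → prefix "dgdgii" already present; 1 new (i)
  "dgdgiiid" → prefix "dgdgiii" already present; 1 new (d)
  "ggdgddig" → prefix "ggd" already present; 5 new (g, d, d, i, g)
Total nodes = 5 + 3 + 3 + 1 + 1 + 5 = 18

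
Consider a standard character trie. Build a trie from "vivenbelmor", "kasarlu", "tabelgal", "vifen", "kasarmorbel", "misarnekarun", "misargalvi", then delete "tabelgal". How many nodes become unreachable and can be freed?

Walk "tabelgal" from the leaf back toward the root, removing each node that no remaining word uses.
No other word shares any prefix with "tabelgal", so all 8 of its nodes go.
Nodes removed: 8

8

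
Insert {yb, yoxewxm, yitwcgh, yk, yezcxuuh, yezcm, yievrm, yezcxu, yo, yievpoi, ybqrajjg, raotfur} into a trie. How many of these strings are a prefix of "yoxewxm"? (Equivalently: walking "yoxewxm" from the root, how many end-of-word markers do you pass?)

Check each prefix of "yoxewxm" against the stored set — each match is an end-marker on the path.
Prefixes of the query that are stored words: "yo", "yoxewxm"
Count: 2

2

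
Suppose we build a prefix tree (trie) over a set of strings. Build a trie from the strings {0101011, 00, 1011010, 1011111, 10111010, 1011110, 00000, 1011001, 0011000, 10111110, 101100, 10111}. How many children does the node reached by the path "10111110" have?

Walk "10111110" from the root, arriving at one node.
No stored string extends past "10111110".
That node has 0 child edges.

0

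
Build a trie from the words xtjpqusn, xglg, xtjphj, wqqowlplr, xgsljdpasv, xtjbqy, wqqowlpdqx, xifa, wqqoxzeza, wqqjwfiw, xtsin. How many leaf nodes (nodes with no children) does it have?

11

A leaf is a node with no children — equivalently, the end of a word that is not a proper prefix of any other stored word.
Those words: "wqqjwfiw", "wqqowlpdqx", "wqqowlplr", "wqqoxzeza", "xglg", "xgsljdpasv", "xifa", "xtjbqy", "xtjphj", "xtjpqusn", "xtsin"
Leaf count: 11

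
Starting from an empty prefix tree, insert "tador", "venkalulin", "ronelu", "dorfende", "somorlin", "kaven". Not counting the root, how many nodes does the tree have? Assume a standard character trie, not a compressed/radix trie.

Trace insertions, counting only characters that open a new branch:
  "tador" → 5 new (t, a, d, o, r)
  "venkalulin" → 10 new (v, e, n, k, a, l, u, l, i, n)
  "ronelu" → 6 new (r, o, n, e, l, u)
  "dorfende" → 8 new (d, o, r, f, e, n, d, e)
  "somorlin" → 8 new (s, o, m, o, r, l, i, n)
  "kaven" → 5 new (k, a, v, e, n)
Total nodes = 5 + 10 + 6 + 8 + 8 + 5 = 42

42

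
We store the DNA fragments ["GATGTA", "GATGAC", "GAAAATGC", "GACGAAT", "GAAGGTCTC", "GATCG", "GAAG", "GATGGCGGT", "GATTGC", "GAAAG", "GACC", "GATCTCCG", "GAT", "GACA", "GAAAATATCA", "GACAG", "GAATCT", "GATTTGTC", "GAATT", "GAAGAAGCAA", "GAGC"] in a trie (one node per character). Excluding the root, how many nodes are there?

Trace insertions, counting only characters that open a new branch:
  "GATGTA" → 6 new (G, A, T, G, T, A)
  "GATGAC" → prefix "GATG" already present; 2 new (A, C)
  "GAAAATGC" → prefix "GA" already present; 6 new (A, A, A, T, G, C)
  "GACGAAT" → prefix "GA" already present; 5 new (C, G, A, A, T)
  "GAAGGTCTC" → prefix "GAA" already present; 6 new (G, G, T, C, T, C)
  "GATCG" → prefix "GAT" already present; 2 new (C, G)
  "GAAG" → prefix "GAAG" already present; 0 new (none)
  "GATGGCGGT" → prefix "GATG" already present; 5 new (G, C, G, G, T)
  "GATTGC" → prefix "GAT" already present; 3 new (T, G, C)
  "GAAAG" → prefix "GAAA" already present; 1 new (G)
  "GACC" → prefix "GAC" already present; 1 new (C)
  "GATCTCCG" → prefix "GATC" already present; 4 new (T, C, C, G)
  "GAT" → prefix "GAT" already present; 0 new (none)
  "GACA" → prefix "GAC" already present; 1 new (A)
  "GAAAATATCA" → prefix "GAAAAT" already present; 4 new (A, T, C, A)
  "GACAG" → prefix "GACA" already present; 1 new (G)
  "GAATCT" → prefix "GAA" already present; 3 new (T, C, T)
  "GATTTGTC" → prefix "GATT" already present; 4 new (T, G, T, C)
  "GAATT" → prefix "GAAT" already present; 1 new (T)
  "GAAGAAGCAA" → prefix "GAAG" already present; 6 new (A, A, G, C, A, A)
  "GAGC" → prefix "GA" already present; 2 new (G, C)
Total nodes = 6 + 2 + 6 + 5 + 6 + 2 + 0 + 5 + 3 + 1 + 1 + 4 + 0 + 1 + 4 + 1 + 3 + 4 + 1 + 6 + 2 = 63

63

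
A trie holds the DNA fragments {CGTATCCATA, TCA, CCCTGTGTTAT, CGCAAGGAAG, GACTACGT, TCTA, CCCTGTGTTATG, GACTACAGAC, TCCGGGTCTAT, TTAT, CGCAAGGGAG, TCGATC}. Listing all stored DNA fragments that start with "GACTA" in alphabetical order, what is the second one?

GACTACGT

Words with prefix "GACTA", in lexicographic order: "GACTACAGAC", "GACTACGT"
Position 2: GACTACGT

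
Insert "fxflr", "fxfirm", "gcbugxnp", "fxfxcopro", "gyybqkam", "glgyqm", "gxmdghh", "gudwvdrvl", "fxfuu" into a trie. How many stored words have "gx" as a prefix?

1

Walk to "gx"; the words in its subtree are exactly those with that prefix.
Words under "gx": gxmdghh
Count: 1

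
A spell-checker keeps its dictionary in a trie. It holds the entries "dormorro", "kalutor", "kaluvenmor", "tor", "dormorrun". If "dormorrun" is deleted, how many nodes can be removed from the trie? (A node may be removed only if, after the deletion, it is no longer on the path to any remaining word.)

After clearing the end-marker at "dormorrun", prune upward until reaching a node still needed by another word.
The suffix "un" (2 nodes) is used only by "dormorrun"; the node for "dormorr" still has the child "o", so pruning stops there.
Nodes removed: 2

2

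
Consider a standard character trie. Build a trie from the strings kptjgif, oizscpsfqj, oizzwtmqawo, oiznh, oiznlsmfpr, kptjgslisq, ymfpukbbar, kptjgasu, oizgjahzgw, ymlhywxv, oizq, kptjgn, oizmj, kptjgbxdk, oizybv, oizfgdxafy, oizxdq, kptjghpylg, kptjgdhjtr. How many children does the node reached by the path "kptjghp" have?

1

The children of the "kptjghp" node are the distinct next characters among strings starting with "kptjghp".
Distinct next characters after "kptjghp": y.
That node has 1 child edge.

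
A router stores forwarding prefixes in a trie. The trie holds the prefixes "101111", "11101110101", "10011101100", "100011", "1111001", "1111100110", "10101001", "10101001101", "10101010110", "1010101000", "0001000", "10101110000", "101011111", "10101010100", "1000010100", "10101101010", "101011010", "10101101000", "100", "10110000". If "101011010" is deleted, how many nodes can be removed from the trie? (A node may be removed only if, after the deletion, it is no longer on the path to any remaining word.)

0

A node on "101011010"'s path can go only if nothing else ends at it or branches off below it.
Every node on "101011010" is still needed (e.g. by "10101101010"), so nothing is freed.
Nodes removed: 0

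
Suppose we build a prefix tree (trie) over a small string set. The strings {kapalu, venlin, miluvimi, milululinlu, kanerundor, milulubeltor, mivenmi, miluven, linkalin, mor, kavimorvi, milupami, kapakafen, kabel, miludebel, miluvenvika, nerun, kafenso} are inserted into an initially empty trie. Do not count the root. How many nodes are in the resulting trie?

96

Insert word by word; a character creates a node only if that edge doesn't already exist:
  "kapalu" → 6 new (k, a, p, a, l, u)
  "venlin" → 6 new (v, e, n, l, i, n)
  "miluvimi" → 8 new (m, i, l, u, v, i, m, i)
  "milululinlu" → prefix "milu" already present; 7 new (l, u, l, i, n, l, u)
  "kanerundor" → prefix "ka" already present; 8 new (n, e, r, u, n, d, o, r)
  "milulubeltor" → prefix "milulu" already present; 6 new (b, e, l, t, o, r)
  "mivenmi" → prefix "mi" already present; 5 new (v, e, n, m, i)
  "miluven" → prefix "miluv" already present; 2 new (e, n)
  "linkalin" → 8 new (l, i, n, k, a, l, i, n)
  "mor" → prefix "m" already present; 2 new (o, r)
  "kavimorvi" → prefix "ka" already present; 7 new (v, i, m, o, r, v, i)
  "milupami" → prefix "milu" already present; 4 new (p, a, m, i)
  "kapakafen" → prefix "kapa" already present; 5 new (k, a, f, e, n)
  "kabel" → prefix "ka" already present; 3 new (b, e, l)
  "miludebel" → prefix "milu" already present; 5 new (d, e, b, e, l)
  "miluvenvika" → prefix "miluven" already present; 4 new (v, i, k, a)
  "nerun" → 5 new (n, e, r, u, n)
  "kafenso" → prefix "ka" already present; 5 new (f, e, n, s, o)
Total nodes = 6 + 6 + 8 + 7 + 8 + 6 + 5 + 2 + 8 + 2 + 7 + 4 + 5 + 3 + 5 + 4 + 5 + 5 = 96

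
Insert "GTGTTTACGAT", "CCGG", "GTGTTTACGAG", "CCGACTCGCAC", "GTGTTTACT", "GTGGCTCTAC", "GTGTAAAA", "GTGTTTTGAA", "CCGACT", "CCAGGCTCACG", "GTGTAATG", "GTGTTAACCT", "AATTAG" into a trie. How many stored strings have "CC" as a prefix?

Filter for entries beginning with "CC":
Matches: "CCAGGCTCACG", "CCGACT", "CCGACTCGCAC", "CCGG"
Count: 4

4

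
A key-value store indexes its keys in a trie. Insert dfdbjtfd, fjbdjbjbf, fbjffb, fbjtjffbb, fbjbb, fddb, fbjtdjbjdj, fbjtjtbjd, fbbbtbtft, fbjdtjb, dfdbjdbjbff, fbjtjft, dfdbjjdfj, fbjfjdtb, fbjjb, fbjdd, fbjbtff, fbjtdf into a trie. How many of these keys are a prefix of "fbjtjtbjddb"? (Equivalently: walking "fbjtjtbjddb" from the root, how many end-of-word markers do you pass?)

Check each prefix of "fbjtjtbjddb" against the stored set — each match is an end-marker on the path.
Prefixes of the query that are stored words: "fbjtjtbjd"
Count: 1

1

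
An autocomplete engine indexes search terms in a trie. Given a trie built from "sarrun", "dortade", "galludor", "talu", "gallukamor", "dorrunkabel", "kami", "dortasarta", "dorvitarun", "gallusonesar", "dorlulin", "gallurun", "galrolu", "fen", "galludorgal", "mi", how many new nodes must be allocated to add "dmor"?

3

Walking "dmor" from the root, the first 1 characters ("d") follow existing edges; "m" is the first miss.
Each of the 3 remaining characters creates one node.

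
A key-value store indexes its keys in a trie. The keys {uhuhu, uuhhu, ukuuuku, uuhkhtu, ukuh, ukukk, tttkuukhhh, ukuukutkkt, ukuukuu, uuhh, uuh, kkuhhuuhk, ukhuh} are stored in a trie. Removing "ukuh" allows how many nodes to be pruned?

1

Walk "ukuh" from the leaf back toward the root, removing each node that no remaining word uses.
The suffix "h" (1 node) is used only by "ukuh"; the node for "uku" still has the child "u", so pruning stops there.
Nodes removed: 1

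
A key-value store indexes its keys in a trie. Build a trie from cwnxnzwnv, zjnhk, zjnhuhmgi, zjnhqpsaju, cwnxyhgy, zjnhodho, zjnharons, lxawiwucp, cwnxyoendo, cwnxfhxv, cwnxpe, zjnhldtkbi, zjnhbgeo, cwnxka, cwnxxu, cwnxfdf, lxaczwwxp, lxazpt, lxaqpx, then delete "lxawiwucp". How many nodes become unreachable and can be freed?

6

After clearing the end-marker at "lxawiwucp", prune upward until reaching a node still needed by another word.
The suffix "wiwucp" (6 nodes) is used only by "lxawiwucp"; the node for "lxa" still has the child "c", so pruning stops there.
Nodes removed: 6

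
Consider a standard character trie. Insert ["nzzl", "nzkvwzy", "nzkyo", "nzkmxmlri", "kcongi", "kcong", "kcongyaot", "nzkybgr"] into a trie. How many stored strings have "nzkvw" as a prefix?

1

Traverse to the node for "nzkvw", then collect every word in that subtree.
Words under "nzkvw": nzkvwzy
Count: 1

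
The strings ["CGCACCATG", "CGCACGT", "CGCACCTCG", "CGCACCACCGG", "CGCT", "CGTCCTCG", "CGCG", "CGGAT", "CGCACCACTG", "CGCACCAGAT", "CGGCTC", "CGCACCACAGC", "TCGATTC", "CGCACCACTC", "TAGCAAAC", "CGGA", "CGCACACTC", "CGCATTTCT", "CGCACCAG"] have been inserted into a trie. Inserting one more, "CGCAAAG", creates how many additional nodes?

The longest prefix of "CGCAAAG" already in the trie is "CGCA" (length 4).
New nodes needed: |"CGCAAAG"| − 4 = 7 − 4 = 3.

3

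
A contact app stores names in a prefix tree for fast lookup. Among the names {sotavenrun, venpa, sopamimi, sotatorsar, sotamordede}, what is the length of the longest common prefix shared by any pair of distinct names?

4

Look for the deepest trie node that still has at least two words in its subtree.
"sotamordede" and "sotatorsar" agree on "sota" (4 characters) before diverging; nothing deeper is shared.
Longest shared-prefix length: 4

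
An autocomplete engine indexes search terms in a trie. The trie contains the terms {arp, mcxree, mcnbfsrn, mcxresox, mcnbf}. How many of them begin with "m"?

4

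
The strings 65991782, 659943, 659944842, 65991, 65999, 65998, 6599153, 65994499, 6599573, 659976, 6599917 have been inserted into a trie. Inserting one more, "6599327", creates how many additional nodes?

The longest prefix of "6599327" already in the trie is "6599" (length 4).
New nodes needed: |"6599327"| − 4 = 7 − 4 = 3.

3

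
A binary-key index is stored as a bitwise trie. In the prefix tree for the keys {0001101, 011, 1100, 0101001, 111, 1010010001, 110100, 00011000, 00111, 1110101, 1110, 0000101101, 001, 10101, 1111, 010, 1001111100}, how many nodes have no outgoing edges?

Leaves are exactly the stored words that no other stored word extends.
Those words: "0000101101", "00011000", "0001101", "00111", "0101001", "011", "1001111100", "1010010001", "10101", "1100", "110100", "1110101", "1111"
Leaf count: 13

13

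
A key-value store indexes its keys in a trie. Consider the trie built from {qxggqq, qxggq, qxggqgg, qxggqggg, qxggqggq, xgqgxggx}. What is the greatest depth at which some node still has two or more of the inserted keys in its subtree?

The deepest shared node is where two words last agree before diverging.
"qxggqgg" and "qxggqggg" agree on "qxggqgg" (7 characters) before diverging; nothing deeper is shared.
Longest shared-prefix length: 7

7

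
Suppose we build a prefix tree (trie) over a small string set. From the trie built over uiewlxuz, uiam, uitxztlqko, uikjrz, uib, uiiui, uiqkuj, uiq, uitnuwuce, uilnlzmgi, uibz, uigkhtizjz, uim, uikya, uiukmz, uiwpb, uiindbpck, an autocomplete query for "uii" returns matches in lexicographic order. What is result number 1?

Filter for "uii…" and sort: "uiindbpck", "uiiui"
Position 1: uiindbpck

uiindbpck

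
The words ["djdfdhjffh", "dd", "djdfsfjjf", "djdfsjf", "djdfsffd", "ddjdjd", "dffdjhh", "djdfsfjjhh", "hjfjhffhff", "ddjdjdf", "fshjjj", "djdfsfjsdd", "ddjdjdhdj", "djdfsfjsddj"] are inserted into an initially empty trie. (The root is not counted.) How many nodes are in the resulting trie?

56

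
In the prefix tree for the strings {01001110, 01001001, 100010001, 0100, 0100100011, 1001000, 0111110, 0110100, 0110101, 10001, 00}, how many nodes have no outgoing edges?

9

Leaves are exactly the stored words that no other stored word extends.
Those words: "00", "0100100011", "01001001", "01001110", "0110100", "0110101", "0111110", "100010001", "1001000"
Leaf count: 9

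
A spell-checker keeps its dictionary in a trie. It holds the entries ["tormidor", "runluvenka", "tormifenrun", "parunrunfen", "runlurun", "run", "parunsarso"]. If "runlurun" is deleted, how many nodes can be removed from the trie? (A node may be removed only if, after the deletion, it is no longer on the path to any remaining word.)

3

Walk "runlurun" from the leaf back toward the root, removing each node that no remaining word uses.
The suffix "run" (3 nodes) is used only by "runlurun"; the node for "runlu" still has the child "v", so pruning stops there.
Nodes removed: 3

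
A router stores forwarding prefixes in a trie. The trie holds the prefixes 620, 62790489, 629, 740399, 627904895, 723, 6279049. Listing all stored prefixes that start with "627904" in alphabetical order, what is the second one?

DFS of the "627904" subtree visits, in order: "62790489", "627904895", "6279049"
Position 2: 627904895

627904895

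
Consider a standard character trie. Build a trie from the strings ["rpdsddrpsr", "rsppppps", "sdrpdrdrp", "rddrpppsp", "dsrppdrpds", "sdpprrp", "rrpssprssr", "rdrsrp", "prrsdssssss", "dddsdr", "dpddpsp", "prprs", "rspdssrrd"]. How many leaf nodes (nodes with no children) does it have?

13

Leaves are exactly the stored words that no other stored word extends.
Those words: "dddsdr", "dpddpsp", "dsrppdrpds", "prprs", "prrsdssssss", "rddrpppsp", "rdrsrp", "rpdsddrpsr", "rrpssprssr", "rspdssrrd", "rsppppps", "sdpprrp", "sdrpdrdrp"
Leaf count: 13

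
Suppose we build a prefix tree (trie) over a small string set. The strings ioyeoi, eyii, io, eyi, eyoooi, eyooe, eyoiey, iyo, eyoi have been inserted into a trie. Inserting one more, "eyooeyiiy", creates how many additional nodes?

4

Walking "eyooeyiiy" from the root, the first 5 characters ("eyooe") follow existing edges; "y" is the first miss.
Each of the 4 remaining characters creates one node.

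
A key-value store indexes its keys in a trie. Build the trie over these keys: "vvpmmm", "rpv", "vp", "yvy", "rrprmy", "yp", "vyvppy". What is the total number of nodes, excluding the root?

Trace insertions, counting only characters that open a new branch:
  "vvpmmm" → 6 new (v, v, p, m, m, m)
  "rpv" → 3 new (r, p, v)
  "vp" → prefix "v" already present; 1 new (p)
  "yvy" → 3 new (y, v, y)
  "rrprmy" → prefix "r" already present; 5 new (r, p, r, m, y)
  "yp" → prefix "y" already present; 1 new (p)
  "vyvppy" → prefix "v" already present; 5 new (y, v, p, p, y)
Total nodes = 6 + 3 + 1 + 3 + 5 + 1 + 5 = 24

24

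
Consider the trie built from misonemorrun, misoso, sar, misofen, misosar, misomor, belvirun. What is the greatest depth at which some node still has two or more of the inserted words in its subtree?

Look for the deepest trie node that still has at least two words in its subtree.
"misosar" and "misoso" agree on "misos" (5 characters) before diverging; nothing deeper is shared.
Longest shared-prefix length: 5

5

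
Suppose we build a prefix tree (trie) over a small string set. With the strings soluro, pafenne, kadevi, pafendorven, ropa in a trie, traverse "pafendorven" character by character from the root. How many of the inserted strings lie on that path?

Walk "pafendorven" from the root; an end-of-word marker is hit whenever a stored word is a prefix of "pafendorven".
Prefixes of the query that are stored words: "pafendorven"
Count: 1

1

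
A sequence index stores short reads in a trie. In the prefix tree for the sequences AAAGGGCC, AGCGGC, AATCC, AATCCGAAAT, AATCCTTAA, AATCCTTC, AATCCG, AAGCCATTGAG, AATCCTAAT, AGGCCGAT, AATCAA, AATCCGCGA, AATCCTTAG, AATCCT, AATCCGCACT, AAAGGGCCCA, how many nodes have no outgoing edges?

12

A leaf is a node with no children — equivalently, the end of a word that is not a proper prefix of any other stored word.
Those words: "AAAGGGCCCA", "AAGCCATTGAG", "AATCAA", "AATCCGAAAT", "AATCCGCACT", "AATCCGCGA", "AATCCTAAT", "AATCCTTAA", "AATCCTTAG", "AATCCTTC", "AGCGGC", "AGGCCGAT"
Leaf count: 12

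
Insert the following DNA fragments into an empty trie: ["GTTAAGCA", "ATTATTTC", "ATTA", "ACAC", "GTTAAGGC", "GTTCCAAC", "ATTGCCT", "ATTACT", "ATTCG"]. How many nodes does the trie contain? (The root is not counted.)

Count nodes per top-level branch (shared prefixes stored once):
  'A'-branch (ACAC, ATTA, ATTACT, ATTATTTC, ATTCG, ATTGCCT): 19 nodes
  'G'-branch (GTTAAGCA, GTTAAGGC, GTTCCAAC): 15 nodes
Sum: 34

34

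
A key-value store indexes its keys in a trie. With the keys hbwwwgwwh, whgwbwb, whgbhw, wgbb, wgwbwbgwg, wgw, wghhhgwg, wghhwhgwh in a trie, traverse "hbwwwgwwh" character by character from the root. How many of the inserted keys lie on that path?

1

Traverse "hbwwwgwwh" character by character; count nodes along the way that are marked as word ends.
Prefixes of the query that are stored words: "hbwwwgwwh"
Count: 1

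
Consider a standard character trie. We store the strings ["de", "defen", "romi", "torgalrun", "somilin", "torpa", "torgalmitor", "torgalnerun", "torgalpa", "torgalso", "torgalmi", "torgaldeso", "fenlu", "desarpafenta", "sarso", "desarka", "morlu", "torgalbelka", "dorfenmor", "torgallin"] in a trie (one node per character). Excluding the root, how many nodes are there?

For each word, the new-node count is its length minus the longest prefix already in the trie:
  "de" → 2 new (d, e)
  "defen" → prefix "de" already present; 3 new (f, e, n)
  "romi" → 4 new (r, o, m, i)
  "torgalrun" → 9 new (t, o, r, g, a, l, r, u, n)
  "somilin" → 7 new (s, o, m, i, l, i, n)
  "torpa" → prefix "tor" already present; 2 new (p, a)
  "torgalmitor" → prefix "torgal" already present; 5 new (m, i, t, o, r)
  "torgalnerun" → prefix "torgal" already present; 5 new (n, e, r, u, n)
  "torgalpa" → prefix "torgal" already present; 2 new (p, a)
  "torgalso" → prefix "torgal" already present; 2 new (s, o)
  "torgalmi" → prefix "torgalmi" already present; 0 new (none)
  "torgaldeso" → prefix "torgal" already present; 4 new (d, e, s, o)
  "fenlu" → 5 new (f, e, n, l, u)
  "desarpafenta" → prefix "de" already present; 10 new (s, a, r, p, a, f, e, n, t, a)
  "sarso" → prefix "s" already present; 4 new (a, r, s, o)
  "desarka" → prefix "desar" already present; 2 new (k, a)
  "morlu" → 5 new (m, o, r, l, u)
  "torgalbelka" → prefix "torgal" already present; 5 new (b, e, l, k, a)
  "dorfenmor" → prefix "d" already present; 8 new (o, r, f, e, n, m, o, r)
  "torgallin" → prefix "torgal" already present; 3 new (l, i, n)
Total nodes = 2 + 3 + 4 + 9 + 7 + 2 + 5 + 5 + 2 + 2 + 0 + 4 + 5 + 10 + 4 + 2 + 5 + 5 + 8 + 3 = 87

87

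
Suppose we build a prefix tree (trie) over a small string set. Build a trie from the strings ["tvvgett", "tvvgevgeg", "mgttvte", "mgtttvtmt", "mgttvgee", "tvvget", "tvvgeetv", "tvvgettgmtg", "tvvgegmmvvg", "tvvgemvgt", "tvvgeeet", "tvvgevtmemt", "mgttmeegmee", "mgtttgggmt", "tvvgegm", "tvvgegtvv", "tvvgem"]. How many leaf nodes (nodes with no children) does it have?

A leaf is a node with no children — equivalently, the end of a word that is not a proper prefix of any other stored word.
Those words: "mgttmeegmee", "mgtttgggmt", "mgtttvtmt", "mgttvgee", "mgttvte", "tvvgeeet", "tvvgeetv", "tvvgegmmvvg", "tvvgegtvv", "tvvgemvgt", "tvvgettgmtg", "tvvgevgeg", "tvvgevtmemt"
Leaf count: 13

13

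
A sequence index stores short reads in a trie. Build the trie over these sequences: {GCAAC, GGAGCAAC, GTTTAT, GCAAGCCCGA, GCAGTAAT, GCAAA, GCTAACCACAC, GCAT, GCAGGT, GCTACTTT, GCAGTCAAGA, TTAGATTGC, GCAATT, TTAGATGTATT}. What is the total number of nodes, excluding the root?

Trace insertions, counting only characters that open a new branch:
  "GCAAC" → 5 new (G, C, A, A, C)
  "GGAGCAAC" → prefix "G" already present; 7 new (G, A, G, C, A, A, C)
  "GTTTAT" → prefix "G" already present; 5 new (T, T, T, A, T)
  "GCAAGCCCGA" → prefix "GCAA" already present; 6 new (G, C, C, C, G, A)
  "GCAGTAAT" → prefix "GCA" already present; 5 new (G, T, A, A, T)
  "GCAAA" → prefix "GCAA" already present; 1 new (A)
  "GCTAACCACAC" → prefix "GC" already present; 9 new (T, A, A, C, C, A, C, A, C)
  "GCAT" → prefix "GCA" already present; 1 new (T)
  "GCAGGT" → prefix "GCAG" already present; 2 new (G, T)
  "GCTACTTT" → prefix "GCTA" already present; 4 new (C, T, T, T)
  "GCAGTCAAGA" → prefix "GCAGT" already present; 5 new (C, A, A, G, A)
  "TTAGATTGC" → 9 new (T, T, A, G, A, T, T, G, C)
  "GCAATT" → prefix "GCAA" already present; 2 new (T, T)
  "TTAGATGTATT" → prefix "TTAGAT" already present; 5 new (G, T, A, T, T)
Total nodes = 5 + 7 + 5 + 6 + 5 + 1 + 9 + 1 + 2 + 4 + 5 + 9 + 2 + 5 = 66

66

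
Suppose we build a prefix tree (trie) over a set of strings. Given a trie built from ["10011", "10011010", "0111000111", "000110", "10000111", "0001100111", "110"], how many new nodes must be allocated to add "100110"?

0

"100110" is already a full path in the trie; only an end-marker is added.
No new nodes are needed: 0.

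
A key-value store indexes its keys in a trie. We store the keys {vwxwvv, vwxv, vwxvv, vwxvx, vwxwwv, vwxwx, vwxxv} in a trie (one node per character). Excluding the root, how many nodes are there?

For each word, the new-node count is its length minus the longest prefix already in the trie:
  "vwxwvv" → 6 new (v, w, x, w, v, v)
  "vwxv" → prefix "vwx" already present; 1 new (v)
  "vwxvv" → prefix "vwxv" already present; 1 new (v)
  "vwxvx" → prefix "vwxv" already present; 1 new (x)
  "vwxwwv" → prefix "vwxw" already present; 2 new (w, v)
  "vwxwx" → prefix "vwxw" already present; 1 new (x)
  "vwxxv" → prefix "vwx" already present; 2 new (x, v)
Total nodes = 6 + 1 + 1 + 1 + 2 + 1 + 2 = 14

14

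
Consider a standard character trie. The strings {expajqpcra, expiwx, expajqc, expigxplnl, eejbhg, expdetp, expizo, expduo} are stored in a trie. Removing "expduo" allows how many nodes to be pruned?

A node on "expduo"'s path can go only if nothing else ends at it or branches off below it.
The suffix "uo" (2 nodes) is used only by "expduo"; the node for "expd" still has the child "e", so pruning stops there.
Nodes removed: 2

2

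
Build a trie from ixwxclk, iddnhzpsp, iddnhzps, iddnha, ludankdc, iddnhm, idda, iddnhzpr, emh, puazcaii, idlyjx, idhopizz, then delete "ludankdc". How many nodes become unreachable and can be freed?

A node on "ludankdc"'s path can go only if nothing else ends at it or branches off below it.
No other word shares any prefix with "ludankdc", so all 8 of its nodes go.
Nodes removed: 8

8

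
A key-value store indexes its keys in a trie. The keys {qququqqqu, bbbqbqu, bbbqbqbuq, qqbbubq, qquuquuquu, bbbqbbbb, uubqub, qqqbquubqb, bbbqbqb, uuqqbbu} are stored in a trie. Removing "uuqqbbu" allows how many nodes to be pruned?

5

Walk "uuqqbbu" from the leaf back toward the root, removing each node that no remaining word uses.
The suffix "qqbbu" (5 nodes) is used only by "uuqqbbu"; the node for "uu" still has the child "b", so pruning stops there.
Nodes removed: 5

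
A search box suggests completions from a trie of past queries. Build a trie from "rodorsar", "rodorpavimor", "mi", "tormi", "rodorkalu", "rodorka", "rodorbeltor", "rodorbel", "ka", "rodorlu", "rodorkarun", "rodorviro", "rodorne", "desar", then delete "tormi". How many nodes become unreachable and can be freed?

Walk "tormi" from the leaf back toward the root, removing each node that no remaining word uses.
No other word shares any prefix with "tormi", so all 5 of its nodes go.
Nodes removed: 5

5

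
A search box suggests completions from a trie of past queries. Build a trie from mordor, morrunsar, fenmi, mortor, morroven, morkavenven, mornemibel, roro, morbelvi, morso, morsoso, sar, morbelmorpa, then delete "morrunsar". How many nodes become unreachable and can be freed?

Walk "morrunsar" from the leaf back toward the root, removing each node that no remaining word uses.
The suffix "unsar" (5 nodes) is used only by "morrunsar"; the node for "morr" still has the child "o", so pruning stops there.
Nodes removed: 5

5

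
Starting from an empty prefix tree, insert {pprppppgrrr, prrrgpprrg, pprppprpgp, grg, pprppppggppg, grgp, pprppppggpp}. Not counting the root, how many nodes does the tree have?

32

Trace insertions, counting only characters that open a new branch:
  "pprppppgrrr" → 11 new (p, p, r, p, p, p, p, g, r, r, r)
  "prrrgpprrg" → prefix "p" already present; 9 new (r, r, r, g, p, p, r, r, g)
  "pprppprpgp" → prefix "pprppp" already present; 4 new (r, p, g, p)
  "grg" → 3 new (g, r, g)
  "pprppppggppg" → prefix "pprppppg" already present; 4 new (g, p, p, g)
  "grgp" → prefix "grg" already present; 1 new (p)
  "pprppppggpp" → prefix "pprppppggpp" already present; 0 new (none)
Total nodes = 11 + 9 + 4 + 3 + 4 + 1 + 0 = 32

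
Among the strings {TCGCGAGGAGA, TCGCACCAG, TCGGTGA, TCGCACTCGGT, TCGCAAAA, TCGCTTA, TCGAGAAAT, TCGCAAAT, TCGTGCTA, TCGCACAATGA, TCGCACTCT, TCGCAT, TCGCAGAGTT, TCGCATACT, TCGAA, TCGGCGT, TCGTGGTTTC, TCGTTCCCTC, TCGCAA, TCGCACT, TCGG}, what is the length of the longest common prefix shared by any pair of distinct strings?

Equivalently: take the maximum, over all pairs, of their longest common prefix length.
e.g. "TCGCACTCGGT" and "TCGCACTCT" share the prefix "TCGCACTC" of length 8; no pair shares a longer one.
Longest shared-prefix length: 8

8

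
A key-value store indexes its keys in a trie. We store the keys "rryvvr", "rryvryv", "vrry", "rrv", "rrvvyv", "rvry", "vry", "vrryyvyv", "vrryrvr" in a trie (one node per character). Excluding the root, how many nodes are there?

Trie structure (* marks end of a word):
(root)
├─ r
│  ├─ r
│  │  ├─ v *
│  │  │  └─ v
│  │  │     └─ y
│  │  │        └─ v *
│  │  └─ y
│  │     └─ v
│  │        ├─ r
│  │        │  └─ y
│  │        │     └─ v *
│  │        └─ v
│  │           └─ r *
│  └─ v
│     └─ r
│        └─ y *
└─ v
   └─ r
      ├─ r
      │  └─ y *
      │     ├─ r
      │     │  └─ v
      │     │     └─ r *
      │     └─ y
      │        └─ v
      │           └─ y
      │              └─ v *
      └─ y *
Counting every labelled node above: 28.

28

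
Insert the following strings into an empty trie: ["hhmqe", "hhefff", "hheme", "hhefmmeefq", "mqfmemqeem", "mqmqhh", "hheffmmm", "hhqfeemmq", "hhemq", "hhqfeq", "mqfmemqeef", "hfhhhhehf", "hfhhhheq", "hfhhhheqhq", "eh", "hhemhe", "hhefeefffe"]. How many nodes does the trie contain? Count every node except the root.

For each word, the new-node count is its length minus the longest prefix already in the trie:
  "hhmqe" → 5 new (h, h, m, q, e)
  "hhefff" → prefix "hh" already present; 4 new (e, f, f, f)
  "hheme" → prefix "hhe" already present; 2 new (m, e)
  "hhefmmeefq" → prefix "hhef" already present; 6 new (m, m, e, e, f, q)
  "mqfmemqeem" → 10 new (m, q, f, m, e, m, q, e, e, m)
  "mqmqhh" → prefix "mq" already present; 4 new (m, q, h, h)
  "hheffmmm" → prefix "hheff" already present; 3 new (m, m, m)
  "hhqfeemmq" → prefix "hh" already present; 7 new (q, f, e, e, m, m, q)
  "hhemq" → prefix "hhem" already present; 1 new (q)
  "hhqfeq" → prefix "hhqfe" already present; 1 new (q)
  "mqfmemqeef" → prefix "mqfmemqee" already present; 1 new (f)
  "hfhhhhehf" → prefix "h" already present; 8 new (f, h, h, h, h, e, h, f)
  "hfhhhheq" → prefix "hfhhhhe" already present; 1 new (q)
  "hfhhhheqhq" → prefix "hfhhhheq" already present; 2 new (h, q)
  "eh" → 2 new (e, h)
  "hhemhe" → prefix "hhem" already present; 2 new (h, e)
  "hhefeefffe" → prefix "hhef" already present; 6 new (e, e, f, f, f, e)
Total nodes = 5 + 4 + 2 + 6 + 10 + 4 + 3 + 7 + 1 + 1 + 1 + 8 + 1 + 2 + 2 + 2 + 6 = 65

65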